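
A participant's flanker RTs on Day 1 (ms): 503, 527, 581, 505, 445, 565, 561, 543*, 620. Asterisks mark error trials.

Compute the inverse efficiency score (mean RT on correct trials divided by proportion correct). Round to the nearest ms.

606 ms

Correct trials (n=8): 503, 527, 581, 505, 445, 565, 561, 620
Mean correct RT = 4307/8 = 538.3750 ms
Proportion correct = 8/9
IES = 538.3750 / (8/9) = 605.672 ms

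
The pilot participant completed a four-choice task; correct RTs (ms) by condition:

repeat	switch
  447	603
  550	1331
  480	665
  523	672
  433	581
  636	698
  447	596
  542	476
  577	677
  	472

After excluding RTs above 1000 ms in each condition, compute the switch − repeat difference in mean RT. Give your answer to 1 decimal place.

switch: exclude 1331
M(repeat) = 4635/9 = 515.000
M(switch) = 5440/9 = 604.444
Difference = 604.444 − 515.000 = 89.444 ms

89.4 ms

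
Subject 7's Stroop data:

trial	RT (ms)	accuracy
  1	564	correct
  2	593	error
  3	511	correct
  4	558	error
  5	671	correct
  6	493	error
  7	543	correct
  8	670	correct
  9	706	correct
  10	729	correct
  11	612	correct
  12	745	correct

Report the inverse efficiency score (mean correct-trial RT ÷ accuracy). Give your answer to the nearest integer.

Correct trials (n=9): 564, 511, 671, 543, 670, 706, 729, 612, 745
Mean correct RT = 5751/9 = 639.0000 ms
Proportion correct = 9/12
IES = 639.0000 / (9/12) = 852.000 ms

852 ms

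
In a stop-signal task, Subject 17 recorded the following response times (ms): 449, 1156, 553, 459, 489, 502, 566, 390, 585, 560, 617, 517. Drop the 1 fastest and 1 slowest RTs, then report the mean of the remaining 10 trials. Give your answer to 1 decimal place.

Sorted: 390, 449, 459, 489, 502, 517, 553, 560, 566, 585, 617, 1156
Drop lowest 1 (390) and highest 1 (1156)
Remaining (n=10): Σ = 5297, mean = 5297/10 = 529.700

529.7 ms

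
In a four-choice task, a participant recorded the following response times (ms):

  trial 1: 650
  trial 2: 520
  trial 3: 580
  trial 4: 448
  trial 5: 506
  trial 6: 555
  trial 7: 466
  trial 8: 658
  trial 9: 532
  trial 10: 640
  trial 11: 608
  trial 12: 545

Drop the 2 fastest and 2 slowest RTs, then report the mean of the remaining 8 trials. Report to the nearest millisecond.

Sorted: 448, 466, 506, 520, 532, 545, 555, 580, 608, 640, 650, 658
Drop lowest 2 (448, 466) and highest 2 (650, 658)
Remaining (n=8): Σ = 4486, mean = 4486/8 = 560.750

561 ms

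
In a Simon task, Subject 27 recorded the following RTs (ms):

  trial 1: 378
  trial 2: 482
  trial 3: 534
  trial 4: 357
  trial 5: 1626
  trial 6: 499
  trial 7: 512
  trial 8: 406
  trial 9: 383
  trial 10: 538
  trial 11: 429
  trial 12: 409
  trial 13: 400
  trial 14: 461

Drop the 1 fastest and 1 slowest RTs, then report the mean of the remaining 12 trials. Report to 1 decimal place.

Sorted: 357, 378, 383, 400, 406, 409, 429, 461, 482, 499, 512, 534, 538, 1626
Drop lowest 1 (357) and highest 1 (1626)
Remaining (n=12): Σ = 5431, mean = 5431/12 = 452.583

452.6 ms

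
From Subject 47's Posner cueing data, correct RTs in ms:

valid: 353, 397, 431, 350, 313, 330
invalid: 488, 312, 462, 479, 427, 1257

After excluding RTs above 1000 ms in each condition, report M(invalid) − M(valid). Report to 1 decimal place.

71.3 ms

invalid: exclude 1257
M(valid) = 2174/6 = 362.333
M(invalid) = 2168/5 = 433.600
Difference = 433.600 − 362.333 = 71.267 ms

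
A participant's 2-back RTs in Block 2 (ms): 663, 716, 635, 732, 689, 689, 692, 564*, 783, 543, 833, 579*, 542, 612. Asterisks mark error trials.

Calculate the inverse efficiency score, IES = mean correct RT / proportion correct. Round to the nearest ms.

790 ms

Correct trials (n=12): 663, 716, 635, 732, 689, 689, 692, 783, 543, 833, 542, 612
Mean correct RT = 8129/12 = 677.4167 ms
Proportion correct = 12/14
IES = 677.4167 / (12/14) = 790.319 ms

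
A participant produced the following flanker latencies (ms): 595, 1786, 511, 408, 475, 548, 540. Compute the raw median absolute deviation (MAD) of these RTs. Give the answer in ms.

Sorted: 408, 475, 511, 540, 548, 595, 1786 → median = 540
|x − 540|: 55, 1246, 29, 132, 65, 8, 0
Sorted deviations: 0, 8, 29, 55, 65, 132, 1246 → MAD = 55

55 ms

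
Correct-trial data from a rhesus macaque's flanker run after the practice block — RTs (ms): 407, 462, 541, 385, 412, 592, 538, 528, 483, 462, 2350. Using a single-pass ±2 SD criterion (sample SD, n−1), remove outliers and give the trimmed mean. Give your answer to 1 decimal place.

481.0 ms

n = 11, ΣRT = 7160, M = 650.909
Σ(x−M)² = 3217158.91; s = √(3217158.91/10) = 567.200
Cutoffs: 650.909 ± 2·567.200 → [-483.5, 1785.3]
Outside: 2350 → excluded.
Retained (n=10): Σ = 4810, mean = 4810/10 = 481.000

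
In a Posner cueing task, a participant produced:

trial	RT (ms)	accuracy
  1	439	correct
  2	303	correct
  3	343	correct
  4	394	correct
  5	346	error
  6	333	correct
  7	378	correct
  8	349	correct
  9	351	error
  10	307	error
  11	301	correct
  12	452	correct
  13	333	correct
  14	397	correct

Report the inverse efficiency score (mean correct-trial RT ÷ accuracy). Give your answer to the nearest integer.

Correct trials (n=11): 439, 303, 343, 394, 333, 378, 349, 301, 452, 333, 397
Mean correct RT = 4022/11 = 365.6364 ms
Proportion correct = 11/14
IES = 365.6364 / (11/14) = 465.355 ms

465 ms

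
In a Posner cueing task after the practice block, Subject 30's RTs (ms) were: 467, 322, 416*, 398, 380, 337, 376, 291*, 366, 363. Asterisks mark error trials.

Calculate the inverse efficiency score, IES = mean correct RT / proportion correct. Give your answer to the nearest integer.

Correct trials (n=8): 467, 322, 398, 380, 337, 376, 366, 363
Mean correct RT = 3009/8 = 376.1250 ms
Proportion correct = 8/10
IES = 376.1250 / (8/10) = 470.156 ms

470 ms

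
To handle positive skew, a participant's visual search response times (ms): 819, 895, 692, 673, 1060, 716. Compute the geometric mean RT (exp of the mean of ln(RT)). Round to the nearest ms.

798 ms

ln(RT): 6.7081, 6.7968, 6.5396, 6.5117, 6.9660, 6.5737
Mean ln(RT) = 40.0959/6 = 6.68266
Geometric mean = exp(6.68266) = 798.44 ms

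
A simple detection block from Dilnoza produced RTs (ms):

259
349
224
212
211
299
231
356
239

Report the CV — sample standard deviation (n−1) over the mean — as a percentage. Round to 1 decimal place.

21.5%

n = 9, Σ = 2380, M = 264.4444
Σ(x−M)² = 25764.222; s = √(25764.222/8) = 56.7497
CV = 56.7497 / 264.4444 = 0.21460 = 21.460%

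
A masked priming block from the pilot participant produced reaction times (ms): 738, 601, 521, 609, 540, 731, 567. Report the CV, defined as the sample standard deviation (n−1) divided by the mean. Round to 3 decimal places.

n = 7, Σ = 4307, M = 615.2857
Σ(x−M)² = 45581.429; s = √(45581.429/6) = 87.1602
CV = 87.1602 / 615.2857 = 0.14166

0.142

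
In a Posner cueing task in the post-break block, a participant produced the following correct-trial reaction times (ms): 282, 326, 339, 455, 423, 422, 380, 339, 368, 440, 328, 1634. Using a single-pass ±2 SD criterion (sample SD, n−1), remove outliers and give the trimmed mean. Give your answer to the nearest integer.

n = 12, ΣRT = 5736, M = 478.000
Σ(x−M)² = 1488836.00; s = √(1488836.00/11) = 367.898
Cutoffs: 478.000 ± 2·367.898 → [-257.8, 1213.8]
Outside: 1634 → excluded.
Retained (n=11): Σ = 4102, mean = 4102/11 = 372.909

373 ms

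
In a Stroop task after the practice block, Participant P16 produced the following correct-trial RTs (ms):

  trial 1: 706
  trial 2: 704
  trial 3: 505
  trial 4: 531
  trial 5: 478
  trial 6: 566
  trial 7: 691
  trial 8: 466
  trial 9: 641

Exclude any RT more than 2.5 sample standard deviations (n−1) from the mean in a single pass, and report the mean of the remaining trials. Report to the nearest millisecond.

588 ms

n = 9, ΣRT = 5288, M = 587.556
Σ(x−M)² = 78402.22; s = √(78402.22/8) = 98.996
Cutoffs: 587.556 ± 2.5·98.996 → [340.1, 835.0]
No RTs fall outside the cutoffs; all 9 retained. Mean = 5288/9 = 587.556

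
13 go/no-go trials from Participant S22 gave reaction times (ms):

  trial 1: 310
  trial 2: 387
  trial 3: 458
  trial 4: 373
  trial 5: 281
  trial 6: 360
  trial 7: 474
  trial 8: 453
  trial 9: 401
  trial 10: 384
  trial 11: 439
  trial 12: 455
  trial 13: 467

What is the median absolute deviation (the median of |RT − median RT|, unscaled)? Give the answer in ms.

52 ms

Sorted: 281, 310, 360, 373, 384, 387, 401, 439, 453, 455, 458, 467, 474 → median = 401
|x − 401|: 91, 14, 57, 28, 120, 41, 73, 52, 0, 17, 38, 54, 66
Sorted deviations: 0, 14, 17, 28, 38, 41, 52, 54, 57, 66, 73, 91, 120 → MAD = 52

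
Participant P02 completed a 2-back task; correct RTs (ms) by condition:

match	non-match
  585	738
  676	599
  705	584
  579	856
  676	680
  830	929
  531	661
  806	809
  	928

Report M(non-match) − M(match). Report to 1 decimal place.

M(match) = 5388/8 = 673.500
M(non-match) = 6784/9 = 753.778
Difference = 753.778 − 673.500 = 80.278 ms

80.3 ms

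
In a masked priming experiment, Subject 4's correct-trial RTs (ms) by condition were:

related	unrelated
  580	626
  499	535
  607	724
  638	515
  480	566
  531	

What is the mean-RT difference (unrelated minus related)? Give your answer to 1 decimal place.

37.4 ms

M(related) = 3335/6 = 555.833
M(unrelated) = 2966/5 = 593.200
Difference = 593.200 − 555.833 = 37.367 ms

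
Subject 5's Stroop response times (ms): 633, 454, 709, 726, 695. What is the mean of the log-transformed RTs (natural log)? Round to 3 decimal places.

6.453

ln(RT): 6.4505, 6.1181, 6.5639, 6.5876, 6.5439
Σ ln(RT) = 32.2639
Mean = 32.2639/5 = 6.45278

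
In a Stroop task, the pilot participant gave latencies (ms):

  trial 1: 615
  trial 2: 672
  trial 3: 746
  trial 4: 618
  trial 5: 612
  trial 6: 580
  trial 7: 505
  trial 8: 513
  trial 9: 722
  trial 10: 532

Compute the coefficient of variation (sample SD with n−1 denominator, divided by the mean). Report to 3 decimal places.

n = 10, Σ = 6115, M = 611.5000
Σ(x−M)² = 62372.500; s = √(62372.500/9) = 83.2483
CV = 83.2483 / 611.5000 = 0.13614

0.136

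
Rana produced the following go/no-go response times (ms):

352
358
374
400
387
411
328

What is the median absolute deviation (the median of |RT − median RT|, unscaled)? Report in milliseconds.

Sorted: 328, 352, 358, 374, 387, 400, 411 → median = 374
|x − 374|: 22, 16, 0, 26, 13, 37, 46
Sorted deviations: 0, 13, 16, 22, 26, 37, 46 → MAD = 22

22 ms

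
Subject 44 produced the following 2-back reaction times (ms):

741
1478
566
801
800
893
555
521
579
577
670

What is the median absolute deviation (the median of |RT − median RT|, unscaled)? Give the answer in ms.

115 ms

Sorted: 521, 555, 566, 577, 579, 670, 741, 800, 801, 893, 1478 → median = 670
|x − 670|: 71, 808, 104, 131, 130, 223, 115, 149, 91, 93, 0
Sorted deviations: 0, 71, 91, 93, 104, 115, 130, 131, 149, 223, 808 → MAD = 115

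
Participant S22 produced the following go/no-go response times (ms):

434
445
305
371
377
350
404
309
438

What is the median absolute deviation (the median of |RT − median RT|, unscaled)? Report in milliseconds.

57 ms

Sorted: 305, 309, 350, 371, 377, 404, 434, 438, 445 → median = 377
|x − 377|: 57, 68, 72, 6, 0, 27, 27, 68, 61
Sorted deviations: 0, 6, 27, 27, 57, 61, 68, 68, 72 → MAD = 57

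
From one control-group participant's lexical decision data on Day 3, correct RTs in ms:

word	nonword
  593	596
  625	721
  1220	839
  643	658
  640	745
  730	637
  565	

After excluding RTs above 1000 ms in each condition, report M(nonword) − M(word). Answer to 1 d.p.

66.7 ms

word: exclude 1220
M(word) = 3796/6 = 632.667
M(nonword) = 4196/6 = 699.333
Difference = 699.333 − 632.667 = 66.667 ms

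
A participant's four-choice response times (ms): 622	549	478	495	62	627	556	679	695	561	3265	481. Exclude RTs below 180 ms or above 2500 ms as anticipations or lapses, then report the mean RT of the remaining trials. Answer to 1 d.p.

574.3 ms

Excluded: 62, 3265
Retained (n=10): Σ = 5743
Mean = 5743/10 = 574.3000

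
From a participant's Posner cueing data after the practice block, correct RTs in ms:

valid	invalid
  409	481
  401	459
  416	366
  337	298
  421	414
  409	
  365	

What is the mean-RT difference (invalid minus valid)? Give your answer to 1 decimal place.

M(valid) = 2758/7 = 394.000
M(invalid) = 2018/5 = 403.600
Difference = 403.600 − 394.000 = 9.600 ms

9.6 ms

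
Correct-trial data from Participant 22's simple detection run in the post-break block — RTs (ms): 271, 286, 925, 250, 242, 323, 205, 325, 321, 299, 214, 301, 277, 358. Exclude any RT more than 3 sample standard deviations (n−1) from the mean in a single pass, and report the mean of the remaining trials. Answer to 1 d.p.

n = 14, ΣRT = 4597, M = 328.357
Σ(x−M)² = 408179.21; s = √(408179.21/13) = 177.196
Cutoffs: 328.357 ± 3·177.196 → [-203.2, 859.9]
Outside: 925 → excluded.
Retained (n=13): Σ = 3672, mean = 3672/13 = 282.462

282.5 ms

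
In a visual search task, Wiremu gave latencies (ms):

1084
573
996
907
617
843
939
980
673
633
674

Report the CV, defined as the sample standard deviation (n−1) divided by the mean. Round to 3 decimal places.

0.223

n = 11, Σ = 8919, M = 810.8182
Σ(x−M)² = 327715.636; s = √(327715.636/10) = 181.0292
CV = 181.0292 / 810.8182 = 0.22327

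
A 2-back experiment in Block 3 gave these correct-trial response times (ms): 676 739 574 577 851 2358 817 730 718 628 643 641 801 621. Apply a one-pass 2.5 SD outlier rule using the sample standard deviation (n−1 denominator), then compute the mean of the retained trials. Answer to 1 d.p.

n = 14, ΣRT = 11374, M = 812.429
Σ(x−M)² = 2671173.43; s = √(2671173.43/13) = 453.293
Cutoffs: 812.429 ± 2.5·453.293 → [-320.8, 1945.7]
Outside: 2358 → excluded.
Retained (n=13): Σ = 9016, mean = 9016/13 = 693.538

693.5 ms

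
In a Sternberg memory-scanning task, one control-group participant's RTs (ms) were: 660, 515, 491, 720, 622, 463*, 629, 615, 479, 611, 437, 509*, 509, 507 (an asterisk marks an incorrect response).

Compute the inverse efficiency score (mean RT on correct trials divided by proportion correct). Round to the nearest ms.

661 ms

Correct trials (n=12): 660, 515, 491, 720, 622, 629, 615, 479, 611, 437, 509, 507
Mean correct RT = 6795/12 = 566.2500 ms
Proportion correct = 12/14
IES = 566.2500 / (12/14) = 660.625 ms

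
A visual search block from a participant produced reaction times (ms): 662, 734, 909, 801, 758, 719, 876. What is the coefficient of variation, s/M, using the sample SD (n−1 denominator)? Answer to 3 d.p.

0.113

n = 7, Σ = 5459, M = 779.8571
Σ(x−M)² = 46542.857; s = √(46542.857/6) = 88.0746
CV = 88.0746 / 779.8571 = 0.11294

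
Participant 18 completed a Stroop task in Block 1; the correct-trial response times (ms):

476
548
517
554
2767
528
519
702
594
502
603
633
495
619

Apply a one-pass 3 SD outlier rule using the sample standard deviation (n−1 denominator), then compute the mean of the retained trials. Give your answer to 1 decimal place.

560.8 ms

n = 14, ΣRT = 10057, M = 718.357
Σ(x−M)² = 4571129.21; s = √(4571129.21/13) = 592.980
Cutoffs: 718.357 ± 3·592.980 → [-1060.6, 2497.3]
Outside: 2767 → excluded.
Retained (n=13): Σ = 7290, mean = 7290/13 = 560.769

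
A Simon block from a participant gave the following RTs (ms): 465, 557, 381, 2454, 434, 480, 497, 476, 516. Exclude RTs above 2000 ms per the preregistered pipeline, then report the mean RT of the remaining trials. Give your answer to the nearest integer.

Excluded: 2454
Retained (n=8): Σ = 3806
Mean = 3806/8 = 475.7500

476 ms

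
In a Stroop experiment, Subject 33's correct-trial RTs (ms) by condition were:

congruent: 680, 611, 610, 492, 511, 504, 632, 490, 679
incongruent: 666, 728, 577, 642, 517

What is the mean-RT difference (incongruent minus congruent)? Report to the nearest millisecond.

47 ms

M(congruent) = 5209/9 = 578.778
M(incongruent) = 3130/5 = 626.000
Difference = 626.000 − 578.778 = 47.222 ms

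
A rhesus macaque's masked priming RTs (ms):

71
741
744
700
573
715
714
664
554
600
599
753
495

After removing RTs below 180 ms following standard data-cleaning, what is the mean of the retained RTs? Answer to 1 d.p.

654.3 ms

Excluded: 71
Retained (n=12): Σ = 7852
Mean = 7852/12 = 654.3333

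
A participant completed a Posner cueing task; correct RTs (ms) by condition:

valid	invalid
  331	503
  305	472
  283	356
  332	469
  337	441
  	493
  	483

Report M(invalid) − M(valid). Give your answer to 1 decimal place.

142.0 ms

M(valid) = 1588/5 = 317.600
M(invalid) = 3217/7 = 459.571
Difference = 459.571 − 317.600 = 141.971 ms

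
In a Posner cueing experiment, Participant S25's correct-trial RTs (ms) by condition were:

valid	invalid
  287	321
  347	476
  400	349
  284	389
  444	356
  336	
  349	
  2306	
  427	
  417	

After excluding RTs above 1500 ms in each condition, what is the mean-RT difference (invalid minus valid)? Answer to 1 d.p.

12.5 ms

valid: exclude 2306
M(valid) = 3291/9 = 365.667
M(invalid) = 1891/5 = 378.200
Difference = 378.200 − 365.667 = 12.533 ms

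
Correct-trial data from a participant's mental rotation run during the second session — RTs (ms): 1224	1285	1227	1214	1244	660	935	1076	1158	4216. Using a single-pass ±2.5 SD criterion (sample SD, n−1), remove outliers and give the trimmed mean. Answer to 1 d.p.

n = 10, ΣRT = 14239, M = 1423.900
Σ(x−M)² = 8984570.90; s = √(8984570.90/9) = 999.142
Cutoffs: 1423.900 ± 2.5·999.142 → [-1074.0, 3921.8]
Outside: 4216 → excluded.
Retained (n=9): Σ = 10023, mean = 10023/9 = 1113.667

1113.7 ms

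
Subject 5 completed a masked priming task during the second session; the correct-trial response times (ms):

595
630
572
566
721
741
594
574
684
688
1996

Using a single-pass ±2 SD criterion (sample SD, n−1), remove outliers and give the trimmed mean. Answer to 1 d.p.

636.5 ms

n = 11, ΣRT = 8361, M = 760.091
Σ(x−M)² = 1719794.91; s = √(1719794.91/10) = 414.704
Cutoffs: 760.091 ± 2·414.704 → [-69.3, 1589.5]
Outside: 1996 → excluded.
Retained (n=10): Σ = 6365, mean = 6365/10 = 636.500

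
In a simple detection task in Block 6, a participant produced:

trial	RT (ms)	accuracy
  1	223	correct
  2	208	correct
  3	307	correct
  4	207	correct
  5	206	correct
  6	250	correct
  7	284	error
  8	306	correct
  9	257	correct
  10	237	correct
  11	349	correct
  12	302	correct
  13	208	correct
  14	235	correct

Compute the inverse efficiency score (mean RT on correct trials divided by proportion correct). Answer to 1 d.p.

Correct trials (n=13): 223, 208, 307, 207, 206, 250, 306, 257, 237, 349, 302, 208, 235
Mean correct RT = 3295/13 = 253.4615 ms
Proportion correct = 13/14
IES = 253.4615 / (13/14) = 272.959 ms

273.0 ms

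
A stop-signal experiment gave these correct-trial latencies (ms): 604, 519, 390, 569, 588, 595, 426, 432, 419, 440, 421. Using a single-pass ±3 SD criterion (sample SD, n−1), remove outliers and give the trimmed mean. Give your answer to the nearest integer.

491 ms

n = 11, ΣRT = 5403, M = 491.182
Σ(x−M)² = 70453.64; s = √(70453.64/10) = 83.937
Cutoffs: 491.182 ± 3·83.937 → [239.4, 743.0]
No RTs fall outside the cutoffs; all 11 retained. Mean = 5403/11 = 491.182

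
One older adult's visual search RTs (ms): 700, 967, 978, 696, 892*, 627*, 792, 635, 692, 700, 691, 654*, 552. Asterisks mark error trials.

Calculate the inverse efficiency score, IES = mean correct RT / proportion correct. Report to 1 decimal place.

Correct trials (n=10): 700, 967, 978, 696, 792, 635, 692, 700, 691, 552
Mean correct RT = 7403/10 = 740.3000 ms
Proportion correct = 10/13
IES = 740.3000 / (10/13) = 962.390 ms

962.4 ms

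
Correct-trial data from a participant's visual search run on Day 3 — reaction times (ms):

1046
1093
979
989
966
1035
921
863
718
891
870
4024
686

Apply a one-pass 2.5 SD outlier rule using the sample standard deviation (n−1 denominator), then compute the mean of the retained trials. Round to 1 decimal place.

n = 13, ΣRT = 15081, M = 1160.077
Σ(x−M)² = 9057074.92; s = √(9057074.92/12) = 868.767
Cutoffs: 1160.077 ± 2.5·868.767 → [-1011.8, 3332.0]
Outside: 4024 → excluded.
Retained (n=12): Σ = 11057, mean = 11057/12 = 921.417

921.4 ms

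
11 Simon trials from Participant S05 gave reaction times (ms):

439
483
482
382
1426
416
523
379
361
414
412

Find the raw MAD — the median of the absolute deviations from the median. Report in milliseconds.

Sorted: 361, 379, 382, 412, 414, 416, 439, 482, 483, 523, 1426 → median = 416
|x − 416|: 23, 67, 66, 34, 1010, 0, 107, 37, 55, 2, 4
Sorted deviations: 0, 2, 4, 23, 34, 37, 55, 66, 67, 107, 1010 → MAD = 37

37 ms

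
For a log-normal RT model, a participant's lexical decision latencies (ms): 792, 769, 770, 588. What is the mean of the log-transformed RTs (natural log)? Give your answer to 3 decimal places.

6.586

ln(RT): 6.6746, 6.6451, 6.6464, 6.3767
Σ ln(RT) = 26.3428
Mean = 26.3428/4 = 6.58569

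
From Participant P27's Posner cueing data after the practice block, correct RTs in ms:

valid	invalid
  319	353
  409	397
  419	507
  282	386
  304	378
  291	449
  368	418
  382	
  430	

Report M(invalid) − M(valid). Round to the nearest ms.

M(valid) = 3204/9 = 356.000
M(invalid) = 2888/7 = 412.571
Difference = 412.571 − 356.000 = 56.571 ms

57 ms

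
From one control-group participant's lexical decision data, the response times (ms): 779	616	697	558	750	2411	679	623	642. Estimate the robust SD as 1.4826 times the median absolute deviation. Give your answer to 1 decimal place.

Sorted: 558, 616, 623, 642, 679, 697, 750, 779, 2411 → median = 679
|x − 679| sorted: 0, 18, 37, 56, 63, 71, 100, 121, 1732 → MAD = 63
Robust SD ≈ 1.4826 × 63 = 93.404

93.4 ms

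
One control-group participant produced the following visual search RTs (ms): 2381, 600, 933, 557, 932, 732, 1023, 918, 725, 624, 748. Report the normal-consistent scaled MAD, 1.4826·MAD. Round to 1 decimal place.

Sorted: 557, 600, 624, 725, 732, 748, 918, 932, 933, 1023, 2381 → median = 748
|x − 748| sorted: 0, 16, 23, 124, 148, 170, 184, 185, 191, 275, 1633 → MAD = 170
Robust SD ≈ 1.4826 × 170 = 252.042

252.0 ms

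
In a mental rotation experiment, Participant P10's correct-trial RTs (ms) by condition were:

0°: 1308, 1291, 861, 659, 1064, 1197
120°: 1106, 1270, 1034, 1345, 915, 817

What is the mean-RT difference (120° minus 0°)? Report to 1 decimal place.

17.8 ms

M(0°) = 6380/6 = 1063.333
M(120°) = 6487/6 = 1081.167
Difference = 1081.167 − 1063.333 = 17.833 ms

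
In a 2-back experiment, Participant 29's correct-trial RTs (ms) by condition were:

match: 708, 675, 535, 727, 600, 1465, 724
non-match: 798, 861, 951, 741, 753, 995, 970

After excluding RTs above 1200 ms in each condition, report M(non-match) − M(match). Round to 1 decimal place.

match: exclude 1465
M(match) = 3969/6 = 661.500
M(non-match) = 6069/7 = 867.000
Difference = 867.000 − 661.500 = 205.500 ms

205.5 ms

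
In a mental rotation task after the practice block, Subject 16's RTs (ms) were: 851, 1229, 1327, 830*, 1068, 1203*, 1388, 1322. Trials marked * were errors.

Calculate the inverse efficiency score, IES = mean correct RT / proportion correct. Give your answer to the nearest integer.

Correct trials (n=6): 851, 1229, 1327, 1068, 1388, 1322
Mean correct RT = 7185/6 = 1197.5000 ms
Proportion correct = 6/8
IES = 1197.5000 / (6/8) = 1596.667 ms

1597 ms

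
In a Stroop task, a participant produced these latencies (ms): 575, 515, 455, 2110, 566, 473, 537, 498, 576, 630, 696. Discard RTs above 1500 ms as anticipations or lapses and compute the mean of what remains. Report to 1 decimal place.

552.1 ms

Excluded: 2110
Retained (n=10): Σ = 5521
Mean = 5521/10 = 552.1000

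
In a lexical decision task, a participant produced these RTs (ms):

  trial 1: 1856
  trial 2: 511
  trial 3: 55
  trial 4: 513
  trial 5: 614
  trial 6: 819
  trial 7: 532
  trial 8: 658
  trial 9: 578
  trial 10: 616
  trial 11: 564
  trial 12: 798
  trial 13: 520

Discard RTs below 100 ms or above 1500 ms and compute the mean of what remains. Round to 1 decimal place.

Excluded: 55, 1856
Retained (n=11): Σ = 6723
Mean = 6723/11 = 611.1818

611.2 ms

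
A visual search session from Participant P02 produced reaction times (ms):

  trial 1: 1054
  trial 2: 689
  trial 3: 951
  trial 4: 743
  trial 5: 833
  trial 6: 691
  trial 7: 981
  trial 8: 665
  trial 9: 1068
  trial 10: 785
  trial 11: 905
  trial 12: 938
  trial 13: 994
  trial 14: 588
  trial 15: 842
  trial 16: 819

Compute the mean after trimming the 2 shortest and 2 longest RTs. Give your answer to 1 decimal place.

847.6 ms

Sorted: 588, 665, 689, 691, 743, 785, 819, 833, 842, 905, 938, 951, 981, 994, 1054, 1068
Drop lowest 2 (588, 665) and highest 2 (1054, 1068)
Remaining (n=12): Σ = 10171, mean = 10171/12 = 847.583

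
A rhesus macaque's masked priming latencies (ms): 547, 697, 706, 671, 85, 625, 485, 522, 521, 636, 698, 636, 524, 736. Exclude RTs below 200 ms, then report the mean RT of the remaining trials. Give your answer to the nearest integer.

616 ms

Excluded: 85
Retained (n=13): Σ = 8004
Mean = 8004/13 = 615.6923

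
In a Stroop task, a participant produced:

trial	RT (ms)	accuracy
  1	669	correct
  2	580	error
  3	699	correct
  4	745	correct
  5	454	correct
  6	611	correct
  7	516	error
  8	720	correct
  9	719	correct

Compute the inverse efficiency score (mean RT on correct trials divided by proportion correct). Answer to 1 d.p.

848.0 ms

Correct trials (n=7): 669, 699, 745, 454, 611, 720, 719
Mean correct RT = 4617/7 = 659.5714 ms
Proportion correct = 7/9
IES = 659.5714 / (7/9) = 848.020 ms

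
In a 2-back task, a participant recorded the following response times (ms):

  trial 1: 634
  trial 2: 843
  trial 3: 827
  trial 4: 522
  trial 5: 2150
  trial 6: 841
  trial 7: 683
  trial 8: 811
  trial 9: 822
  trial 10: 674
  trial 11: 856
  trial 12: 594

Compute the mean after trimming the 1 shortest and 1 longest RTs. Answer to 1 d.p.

Sorted: 522, 594, 634, 674, 683, 811, 822, 827, 841, 843, 856, 2150
Drop lowest 1 (522) and highest 1 (2150)
Remaining (n=10): Σ = 7585, mean = 7585/10 = 758.500

758.5 ms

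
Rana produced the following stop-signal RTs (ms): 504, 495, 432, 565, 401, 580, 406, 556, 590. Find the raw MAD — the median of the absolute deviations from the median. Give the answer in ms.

72 ms

Sorted: 401, 406, 432, 495, 504, 556, 565, 580, 590 → median = 504
|x − 504|: 0, 9, 72, 61, 103, 76, 98, 52, 86
Sorted deviations: 0, 9, 52, 61, 72, 76, 86, 98, 103 → MAD = 72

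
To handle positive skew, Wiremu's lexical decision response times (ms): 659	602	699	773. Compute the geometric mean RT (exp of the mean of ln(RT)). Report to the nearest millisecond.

680 ms

ln(RT): 6.4907, 6.4003, 6.5497, 6.6503
Mean ln(RT) = 26.0909/4 = 6.52273
Geometric mean = exp(6.52273) = 680.43 ms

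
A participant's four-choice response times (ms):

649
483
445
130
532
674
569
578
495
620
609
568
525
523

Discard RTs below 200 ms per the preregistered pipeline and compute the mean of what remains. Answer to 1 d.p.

Excluded: 130
Retained (n=13): Σ = 7270
Mean = 7270/13 = 559.2308

559.2 ms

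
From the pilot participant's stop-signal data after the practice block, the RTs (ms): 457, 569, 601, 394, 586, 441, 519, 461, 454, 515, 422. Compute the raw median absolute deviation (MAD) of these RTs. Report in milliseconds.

Sorted: 394, 422, 441, 454, 457, 461, 515, 519, 569, 586, 601 → median = 461
|x − 461|: 4, 108, 140, 67, 125, 20, 58, 0, 7, 54, 39
Sorted deviations: 0, 4, 7, 20, 39, 54, 58, 67, 108, 125, 140 → MAD = 54

54 ms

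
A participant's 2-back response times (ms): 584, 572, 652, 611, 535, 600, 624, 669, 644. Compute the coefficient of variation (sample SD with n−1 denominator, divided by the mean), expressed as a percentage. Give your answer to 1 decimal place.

7.0%

n = 9, Σ = 5491, M = 610.1111
Σ(x−M)² = 14442.889; s = √(14442.889/8) = 42.4895
CV = 42.4895 / 610.1111 = 0.06964 = 6.964%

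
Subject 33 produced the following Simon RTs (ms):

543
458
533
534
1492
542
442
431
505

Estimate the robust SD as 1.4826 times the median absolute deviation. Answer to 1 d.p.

Sorted: 431, 442, 458, 505, 533, 534, 542, 543, 1492 → median = 533
|x − 533| sorted: 0, 1, 9, 10, 28, 75, 91, 102, 959 → MAD = 28
Robust SD ≈ 1.4826 × 28 = 41.513

41.5 ms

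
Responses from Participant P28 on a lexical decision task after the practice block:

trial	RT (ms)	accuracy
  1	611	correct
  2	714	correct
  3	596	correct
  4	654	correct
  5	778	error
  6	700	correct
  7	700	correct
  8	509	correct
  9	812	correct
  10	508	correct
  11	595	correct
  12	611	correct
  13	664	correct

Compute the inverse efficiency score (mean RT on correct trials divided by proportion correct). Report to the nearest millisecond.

Correct trials (n=12): 611, 714, 596, 654, 700, 700, 509, 812, 508, 595, 611, 664
Mean correct RT = 7674/12 = 639.5000 ms
Proportion correct = 12/13
IES = 639.5000 / (12/13) = 692.792 ms

693 ms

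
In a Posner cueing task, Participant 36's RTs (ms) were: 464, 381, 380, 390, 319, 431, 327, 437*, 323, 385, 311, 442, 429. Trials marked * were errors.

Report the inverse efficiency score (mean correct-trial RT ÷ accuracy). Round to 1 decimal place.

413.7 ms

Correct trials (n=12): 464, 381, 380, 390, 319, 431, 327, 323, 385, 311, 442, 429
Mean correct RT = 4582/12 = 381.8333 ms
Proportion correct = 12/13
IES = 381.8333 / (12/13) = 413.653 ms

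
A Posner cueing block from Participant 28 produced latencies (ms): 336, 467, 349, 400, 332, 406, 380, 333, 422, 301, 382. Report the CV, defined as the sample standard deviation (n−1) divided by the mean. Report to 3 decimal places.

0.130

n = 11, Σ = 4108, M = 373.4545
Σ(x−M)² = 23592.727; s = √(23592.727/10) = 48.5723
CV = 48.5723 / 373.4545 = 0.13006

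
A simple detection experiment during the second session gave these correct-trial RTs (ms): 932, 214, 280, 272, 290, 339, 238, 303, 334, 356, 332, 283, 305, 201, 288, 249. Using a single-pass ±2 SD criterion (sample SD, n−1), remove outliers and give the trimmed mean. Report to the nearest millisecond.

286 ms

n = 16, ΣRT = 5216, M = 326.000
Σ(x−M)² = 420838.00; s = √(420838.00/15) = 167.499
Cutoffs: 326.000 ± 2·167.499 → [-9.0, 661.0]
Outside: 932 → excluded.
Retained (n=15): Σ = 4284, mean = 4284/15 = 285.600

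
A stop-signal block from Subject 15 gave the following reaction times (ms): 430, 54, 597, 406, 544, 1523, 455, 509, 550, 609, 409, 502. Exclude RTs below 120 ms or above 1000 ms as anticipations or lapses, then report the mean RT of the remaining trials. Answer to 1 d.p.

Excluded: 54, 1523
Retained (n=10): Σ = 5011
Mean = 5011/10 = 501.1000

501.1 ms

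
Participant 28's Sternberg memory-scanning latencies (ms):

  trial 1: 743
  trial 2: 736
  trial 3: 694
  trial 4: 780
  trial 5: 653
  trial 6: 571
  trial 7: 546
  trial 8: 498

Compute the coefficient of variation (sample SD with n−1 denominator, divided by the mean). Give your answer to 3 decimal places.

n = 8, Σ = 5221, M = 652.6250
Σ(x−M)² = 74995.875; s = √(74995.875/7) = 103.5070
CV = 103.5070 / 652.6250 = 0.15860

0.159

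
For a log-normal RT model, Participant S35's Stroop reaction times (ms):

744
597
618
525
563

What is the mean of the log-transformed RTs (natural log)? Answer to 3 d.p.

6.405

ln(RT): 6.6120, 6.3919, 6.4265, 6.2634, 6.3333
Σ ln(RT) = 32.0271
Mean = 32.0271/5 = 6.40542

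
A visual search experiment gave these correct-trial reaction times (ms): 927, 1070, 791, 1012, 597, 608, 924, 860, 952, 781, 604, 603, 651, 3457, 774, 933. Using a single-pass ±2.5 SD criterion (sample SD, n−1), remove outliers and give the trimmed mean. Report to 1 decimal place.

805.8 ms

n = 16, ΣRT = 15544, M = 971.500
Σ(x−M)² = 6961412.00; s = √(6961412.00/15) = 681.245
Cutoffs: 971.500 ± 2.5·681.245 → [-731.6, 2674.6]
Outside: 3457 → excluded.
Retained (n=15): Σ = 12087, mean = 12087/15 = 805.800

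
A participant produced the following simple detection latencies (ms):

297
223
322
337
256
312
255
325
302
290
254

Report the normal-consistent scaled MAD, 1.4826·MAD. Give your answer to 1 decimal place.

Sorted: 223, 254, 255, 256, 290, 297, 302, 312, 322, 325, 337 → median = 297
|x − 297| sorted: 0, 5, 7, 15, 25, 28, 40, 41, 42, 43, 74 → MAD = 28
Robust SD ≈ 1.4826 × 28 = 41.513

41.5 ms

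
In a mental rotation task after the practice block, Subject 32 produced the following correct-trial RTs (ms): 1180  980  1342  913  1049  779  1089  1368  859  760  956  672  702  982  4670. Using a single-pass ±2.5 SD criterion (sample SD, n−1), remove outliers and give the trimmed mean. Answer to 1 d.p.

n = 15, ΣRT = 18301, M = 1220.067
Σ(x−M)² = 13370508.93; s = √(13370508.93/14) = 977.260
Cutoffs: 1220.067 ± 2.5·977.260 → [-1223.1, 3663.2]
Outside: 4670 → excluded.
Retained (n=14): Σ = 13631, mean = 13631/14 = 973.643

973.6 ms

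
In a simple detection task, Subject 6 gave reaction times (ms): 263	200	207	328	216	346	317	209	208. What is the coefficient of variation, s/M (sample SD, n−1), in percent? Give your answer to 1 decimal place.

23.5%

n = 9, Σ = 2294, M = 254.8889
Σ(x−M)² = 28692.889; s = √(28692.889/8) = 59.8883
CV = 59.8883 / 254.8889 = 0.23496 = 23.496%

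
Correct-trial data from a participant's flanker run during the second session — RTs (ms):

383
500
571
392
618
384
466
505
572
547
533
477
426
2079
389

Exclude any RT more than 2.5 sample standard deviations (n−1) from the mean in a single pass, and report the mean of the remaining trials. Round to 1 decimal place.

483.1 ms

n = 15, ΣRT = 8842, M = 589.467
Σ(x−M)² = 2458939.73; s = √(2458939.73/14) = 419.093
Cutoffs: 589.467 ± 2.5·419.093 → [-458.3, 1637.2]
Outside: 2079 → excluded.
Retained (n=14): Σ = 6763, mean = 6763/14 = 483.071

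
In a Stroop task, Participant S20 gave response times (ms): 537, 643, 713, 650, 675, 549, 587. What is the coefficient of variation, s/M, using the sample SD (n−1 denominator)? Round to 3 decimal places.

n = 7, Σ = 4354, M = 622.0000
Σ(x−M)² = 26094.000; s = √(26094.000/6) = 65.9469
CV = 65.9469 / 622.0000 = 0.10602

0.106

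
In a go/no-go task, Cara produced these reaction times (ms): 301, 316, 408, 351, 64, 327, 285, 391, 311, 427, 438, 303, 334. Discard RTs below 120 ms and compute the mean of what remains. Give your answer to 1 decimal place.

349.3 ms

Excluded: 64
Retained (n=12): Σ = 4192
Mean = 4192/12 = 349.3333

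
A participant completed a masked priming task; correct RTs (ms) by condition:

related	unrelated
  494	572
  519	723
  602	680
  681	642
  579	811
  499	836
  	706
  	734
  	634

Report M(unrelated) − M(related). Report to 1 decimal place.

141.9 ms

M(related) = 3374/6 = 562.333
M(unrelated) = 6338/9 = 704.222
Difference = 704.222 − 562.333 = 141.889 ms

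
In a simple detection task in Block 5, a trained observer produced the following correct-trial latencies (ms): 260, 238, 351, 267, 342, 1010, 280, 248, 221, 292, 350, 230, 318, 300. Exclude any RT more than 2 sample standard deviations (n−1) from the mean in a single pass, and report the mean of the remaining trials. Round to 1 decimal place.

n = 14, ΣRT = 4707, M = 336.214
Σ(x−M)² = 513770.36; s = √(513770.36/13) = 198.798
Cutoffs: 336.214 ± 2·198.798 → [-61.4, 733.8]
Outside: 1010 → excluded.
Retained (n=13): Σ = 3697, mean = 3697/13 = 284.385

284.4 ms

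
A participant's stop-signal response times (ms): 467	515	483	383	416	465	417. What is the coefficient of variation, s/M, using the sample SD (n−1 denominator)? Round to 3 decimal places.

0.102

n = 7, Σ = 3146, M = 449.4286
Σ(x−M)² = 12559.714; s = √(12559.714/6) = 45.7524
CV = 45.7524 / 449.4286 = 0.10180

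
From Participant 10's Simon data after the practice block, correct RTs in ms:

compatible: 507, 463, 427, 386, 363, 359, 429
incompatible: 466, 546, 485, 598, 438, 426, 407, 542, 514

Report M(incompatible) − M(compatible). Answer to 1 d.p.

M(compatible) = 2934/7 = 419.143
M(incompatible) = 4422/9 = 491.333
Difference = 491.333 − 419.143 = 72.190 ms

72.2 ms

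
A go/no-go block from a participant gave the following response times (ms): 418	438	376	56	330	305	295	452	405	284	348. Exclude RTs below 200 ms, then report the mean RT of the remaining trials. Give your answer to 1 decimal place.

365.1 ms

Excluded: 56
Retained (n=10): Σ = 3651
Mean = 3651/10 = 365.1000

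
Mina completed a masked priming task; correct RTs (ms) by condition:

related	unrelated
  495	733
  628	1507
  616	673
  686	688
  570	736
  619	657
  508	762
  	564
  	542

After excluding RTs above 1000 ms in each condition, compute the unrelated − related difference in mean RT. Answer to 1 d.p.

80.5 ms

unrelated: exclude 1507
M(related) = 4122/7 = 588.857
M(unrelated) = 5355/8 = 669.375
Difference = 669.375 − 588.857 = 80.518 ms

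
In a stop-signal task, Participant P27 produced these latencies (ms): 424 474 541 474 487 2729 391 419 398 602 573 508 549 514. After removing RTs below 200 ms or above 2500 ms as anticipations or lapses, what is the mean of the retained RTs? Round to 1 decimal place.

Excluded: 2729
Retained (n=13): Σ = 6354
Mean = 6354/13 = 488.7692

488.8 ms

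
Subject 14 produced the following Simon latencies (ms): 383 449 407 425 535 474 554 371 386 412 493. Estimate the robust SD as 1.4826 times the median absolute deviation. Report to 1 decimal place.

Sorted: 371, 383, 386, 407, 412, 425, 449, 474, 493, 535, 554 → median = 425
|x − 425| sorted: 0, 13, 18, 24, 39, 42, 49, 54, 68, 110, 129 → MAD = 42
Robust SD ≈ 1.4826 × 42 = 62.269

62.3 ms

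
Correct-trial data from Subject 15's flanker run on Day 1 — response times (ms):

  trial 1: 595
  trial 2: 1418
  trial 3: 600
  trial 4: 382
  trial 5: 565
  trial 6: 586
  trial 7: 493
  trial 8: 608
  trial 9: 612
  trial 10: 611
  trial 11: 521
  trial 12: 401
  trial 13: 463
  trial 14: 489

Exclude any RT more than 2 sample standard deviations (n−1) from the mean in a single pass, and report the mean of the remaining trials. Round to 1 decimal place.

n = 14, ΣRT = 8344, M = 596.000
Σ(x−M)² = 806580.00; s = √(806580.00/13) = 249.088
Cutoffs: 596.000 ± 2·249.088 → [97.8, 1094.2]
Outside: 1418 → excluded.
Retained (n=13): Σ = 6926, mean = 6926/13 = 532.769

532.8 ms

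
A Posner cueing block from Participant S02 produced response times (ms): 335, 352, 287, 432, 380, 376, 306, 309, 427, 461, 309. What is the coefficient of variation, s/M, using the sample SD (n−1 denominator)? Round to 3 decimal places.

n = 11, Σ = 3974, M = 361.2727
Σ(x−M)² = 34648.182; s = √(34648.182/10) = 58.8627
CV = 58.8627 / 361.2727 = 0.16293

0.163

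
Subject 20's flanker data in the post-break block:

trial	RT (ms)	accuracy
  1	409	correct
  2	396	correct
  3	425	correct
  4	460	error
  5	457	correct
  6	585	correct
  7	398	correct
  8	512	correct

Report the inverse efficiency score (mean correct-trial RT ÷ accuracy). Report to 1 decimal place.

519.5 ms

Correct trials (n=7): 409, 396, 425, 457, 585, 398, 512
Mean correct RT = 3182/7 = 454.5714 ms
Proportion correct = 7/8
IES = 454.5714 / (7/8) = 519.510 ms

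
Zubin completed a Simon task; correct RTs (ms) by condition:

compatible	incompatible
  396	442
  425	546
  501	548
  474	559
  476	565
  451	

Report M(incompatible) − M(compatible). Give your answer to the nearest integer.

78 ms

M(compatible) = 2723/6 = 453.833
M(incompatible) = 2660/5 = 532.000
Difference = 532.000 − 453.833 = 78.167 ms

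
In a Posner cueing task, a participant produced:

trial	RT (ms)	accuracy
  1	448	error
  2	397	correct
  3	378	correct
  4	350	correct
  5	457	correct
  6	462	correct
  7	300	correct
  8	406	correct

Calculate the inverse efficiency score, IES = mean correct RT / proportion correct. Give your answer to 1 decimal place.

Correct trials (n=7): 397, 378, 350, 457, 462, 300, 406
Mean correct RT = 2750/7 = 392.8571 ms
Proportion correct = 7/8
IES = 392.8571 / (7/8) = 448.980 ms

449.0 ms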